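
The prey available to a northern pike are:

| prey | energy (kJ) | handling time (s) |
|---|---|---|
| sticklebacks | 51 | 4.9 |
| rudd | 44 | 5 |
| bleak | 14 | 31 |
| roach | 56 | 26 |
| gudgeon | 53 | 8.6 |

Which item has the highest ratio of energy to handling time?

sticklebacks

In descending order of E/h:
sticklebacks: 51/4.9 = 10.4 kJ/s
rudd: 44/5 = 8.8 kJ/s
gudgeon: 53/8.6 = 6.16 kJ/s
roach: 56/26 = 2.15 kJ/s
bleak: 14/31 = 0.452 kJ/s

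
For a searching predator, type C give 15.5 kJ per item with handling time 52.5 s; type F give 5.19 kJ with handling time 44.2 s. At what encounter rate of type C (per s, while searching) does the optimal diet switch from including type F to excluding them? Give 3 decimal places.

Drop type F once their profitability E₂/h₂ falls below the rate achievable on type C alone: E₂/h₂ = λE₁/(1 + λh₁).
Solve for λ: λE₁h₂ = E₂(1 + λh₁) → λ(E₁h₂ − E₂h₁) = E₂ → λ = E₂/(E₁h₂ − E₂h₁).
λ = 5.19/(15.5×44.2 − 5.19×52.5) = 5.19/412.6 = 0.01258 per s.

0.013 per s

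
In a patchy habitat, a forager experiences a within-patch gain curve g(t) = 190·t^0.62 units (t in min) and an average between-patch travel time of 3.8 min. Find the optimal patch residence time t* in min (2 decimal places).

Optimal t* satisfies g'(t*) = g(t*)/(T + t*).
g'(t) = 0.62·190·t^-0.38. Setting 0.62·190·t^-0.38 = 190·t^0.62/(3.8+t) gives 0.62(3.8+t) = t, so 0.38·t = 0.62×3.8.
t* = 0.62×3.8/0.38 = 6.2 min.

6.20 min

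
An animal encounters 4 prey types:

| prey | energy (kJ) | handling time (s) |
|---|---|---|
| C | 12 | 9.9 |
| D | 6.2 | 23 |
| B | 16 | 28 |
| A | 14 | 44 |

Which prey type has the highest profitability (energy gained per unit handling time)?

In descending order of E/h:
C: 12/9.9 = 1.21 kJ/s
B: 16/28 = 0.571 kJ/s
A: 14/44 = 0.318 kJ/s
D: 6.2/23 = 0.27 kJ/s

C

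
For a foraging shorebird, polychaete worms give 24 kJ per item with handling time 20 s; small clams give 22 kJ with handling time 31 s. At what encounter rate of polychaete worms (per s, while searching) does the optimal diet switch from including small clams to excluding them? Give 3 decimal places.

0.072 per s

The zero-one rule: include small clams iff E₂/h₂ > λE₁/(1+λh₁). Equality gives the switch point.
λE₁h₂ = E₂ + λE₂h₁ ⇒ λ = E₂/(E₁h₂ − E₂h₁) = 22/(744 − 440) = 0.07237 per s.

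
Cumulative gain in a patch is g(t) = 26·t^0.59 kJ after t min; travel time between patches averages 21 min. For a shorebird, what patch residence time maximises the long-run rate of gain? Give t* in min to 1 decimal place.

30.2 min

Optimal t* satisfies g'(t*) = g(t*)/(T + t*).
g'(t) = 0.59·26·t^-0.41. Setting 0.59·26·t^-0.41 = 26·t^0.59/(21+t) gives 0.59(21+t) = t, so 0.41·t = 0.59×21.
t* = 0.59×21/0.41 = 30.22 min.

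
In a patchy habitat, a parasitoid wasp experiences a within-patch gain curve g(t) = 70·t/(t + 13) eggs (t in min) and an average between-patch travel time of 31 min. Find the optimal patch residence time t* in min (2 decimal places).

20.07 min

Optimal t* satisfies g'(t*) = g(t*)/(T + t*).
g'(t) = 70·13/(t + 13)². Setting 70·13/(t+13)² = 70t/[(t+13)(31+t)] gives 13(31+t) = t(t+13), so t² = 13×31 = 403.
t* = √403 = 20.07 min.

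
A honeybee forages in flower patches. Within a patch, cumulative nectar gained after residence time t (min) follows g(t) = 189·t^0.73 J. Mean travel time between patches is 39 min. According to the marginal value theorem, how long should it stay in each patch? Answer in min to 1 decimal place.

Maximise g(t)/(T+t): set derivative to zero → g'(t)(T+t) = g(t).
g'(t) = 0.73·189·t^-0.27. Setting 0.73·189·t^-0.27 = 189·t^0.73/(39+t) gives 0.73(39+t) = t, so 0.27·t = 0.73×39.
t* = 0.73×39/0.27 = 105.4 min.

105.4 min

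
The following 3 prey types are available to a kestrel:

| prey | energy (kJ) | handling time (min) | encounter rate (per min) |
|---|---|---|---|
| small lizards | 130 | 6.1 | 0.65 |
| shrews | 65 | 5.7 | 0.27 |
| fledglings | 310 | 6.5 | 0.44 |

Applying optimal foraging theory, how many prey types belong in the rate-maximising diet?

Rank by E/h (kJ/min): fledglings 47.7, small lizards 21.3, shrews 11.4. Include each in turn until the next type's E/h falls below the running intake rate.
Rate on top 1: 35.34. small lizards: 21.3 < 35.34 → exclude; stop.
Optimal diet: fledglings — 1 of 3 types.

1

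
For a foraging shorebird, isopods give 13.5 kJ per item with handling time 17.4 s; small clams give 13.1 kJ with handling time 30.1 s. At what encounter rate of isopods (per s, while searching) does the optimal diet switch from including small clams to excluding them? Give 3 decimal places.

0.073 per s

At the threshold, the rate on isopods alone equals the profitability of small clams: λ·13.5/(1 + λ·17.4) = 13.1/30.1 = 0.4352.
Rearranging, λ(13.5 − 0.4352×17.4) = 0.4352, so λ = 0.4352/5.927 = 0.07343 per s.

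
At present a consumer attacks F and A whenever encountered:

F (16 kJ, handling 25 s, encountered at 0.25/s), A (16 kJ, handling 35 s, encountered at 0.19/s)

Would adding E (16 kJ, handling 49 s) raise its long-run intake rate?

No

Current rate: (0.25×16 + 0.19×16)/(1 + 0.25×25 + 0.19×35) = 0.5065 kJ/s.
Profitability of E: 16/49 = 0.3265 kJ/s.
Since 0.3265 < R, time spent handling E is better spent searching.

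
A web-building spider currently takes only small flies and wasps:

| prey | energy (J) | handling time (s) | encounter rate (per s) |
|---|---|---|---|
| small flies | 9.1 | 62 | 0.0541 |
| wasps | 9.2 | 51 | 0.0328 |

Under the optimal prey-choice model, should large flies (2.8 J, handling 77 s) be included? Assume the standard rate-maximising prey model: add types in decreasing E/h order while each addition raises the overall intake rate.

Intake rate on the current diet: R = (0.0541×9.1 + 0.0328×9.2) / (1 + 0.0541×62 + 0.0328×51) = 0.7941/6.027 = 0.1318 J/s.
Profitability of large flies: 2.8/77 = 0.03636 J/s.
Since 0.03636 < R, time spent handling large flies is better spent searching.

No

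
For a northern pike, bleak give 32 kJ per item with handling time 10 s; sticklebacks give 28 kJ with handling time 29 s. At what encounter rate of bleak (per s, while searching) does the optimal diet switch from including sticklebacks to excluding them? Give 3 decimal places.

0.043 per s

At the threshold, the rate on bleak alone equals the profitability of sticklebacks: λ·32/(1 + λ·10) = 28/29 = 0.9655.
Rearranging, λ(32 − 0.9655×10) = 0.9655, so λ = 0.9655/22.34 = 0.04321 per s.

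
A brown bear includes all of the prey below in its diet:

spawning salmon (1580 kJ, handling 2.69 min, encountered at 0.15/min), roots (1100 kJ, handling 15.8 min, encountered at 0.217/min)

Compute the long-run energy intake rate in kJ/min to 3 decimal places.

R = Σλ_iE_i / (1 + Σλ_ih_i)
Numerator: 0.15×1580 + 0.217×1100 = 475.7
Denominator: 1 + 0.15×2.69 + 0.217×15.8 = 4.832
R = 475.7/4.832 = 98.45 kJ/min

98.446 kJ/min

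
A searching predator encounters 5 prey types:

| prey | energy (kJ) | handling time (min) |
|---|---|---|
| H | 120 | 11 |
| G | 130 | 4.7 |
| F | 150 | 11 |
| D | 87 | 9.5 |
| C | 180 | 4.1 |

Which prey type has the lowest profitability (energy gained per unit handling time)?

D

Profitability E/h (kJ/min): H = 120/11 = 10.9, G = 130/4.7 = 27.7, F = 150/11 = 13.6, D = 87/9.5 = 9.16, C = 180/4.1 = 43.9.
Ranked: C > G > F > H > D.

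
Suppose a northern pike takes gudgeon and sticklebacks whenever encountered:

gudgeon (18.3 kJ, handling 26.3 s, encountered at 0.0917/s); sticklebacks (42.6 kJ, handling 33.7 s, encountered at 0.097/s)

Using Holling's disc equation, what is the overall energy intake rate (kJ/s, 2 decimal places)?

R = (0.0917×18.3 + 0.097×42.6) / (1 + 0.0917×26.3 + 0.097×33.7) = 5.81/6.681 = 0.8697 kJ/s.

0.87 kJ/s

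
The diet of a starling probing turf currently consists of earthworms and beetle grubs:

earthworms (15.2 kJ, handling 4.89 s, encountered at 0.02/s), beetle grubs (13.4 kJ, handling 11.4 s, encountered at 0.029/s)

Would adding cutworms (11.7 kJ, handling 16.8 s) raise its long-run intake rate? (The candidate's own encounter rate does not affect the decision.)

Yes

On earthworms and beetle grubs alone, R = ΣλE/(1+Σλh) = 0.6926/1.428 = 0.4849 kJ/s.
cutworms: E/h = 11.7/16.8 = 0.6964 kJ/s.
Since 0.6964 > R, including cutworms increases the long-run rate.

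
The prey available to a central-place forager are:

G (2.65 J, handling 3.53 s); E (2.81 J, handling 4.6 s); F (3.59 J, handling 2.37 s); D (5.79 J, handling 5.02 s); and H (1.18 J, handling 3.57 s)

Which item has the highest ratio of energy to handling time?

F

In descending order of E/h:
F: 3.59/2.37 = 1.51 J/s
D: 5.79/5.02 = 1.15 J/s
G: 2.65/3.53 = 0.751 J/s
E: 2.81/4.6 = 0.611 J/s
H: 1.18/3.57 = 0.331 J/s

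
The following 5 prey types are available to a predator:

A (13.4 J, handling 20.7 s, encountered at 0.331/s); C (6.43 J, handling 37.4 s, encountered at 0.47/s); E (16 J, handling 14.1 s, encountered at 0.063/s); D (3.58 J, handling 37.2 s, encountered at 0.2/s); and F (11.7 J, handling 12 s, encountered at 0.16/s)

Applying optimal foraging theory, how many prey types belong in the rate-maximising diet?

Rank by E/h (J/s): E 1.13, F 0.975, A 0.647, C 0.172, D 0.0962. Include each in turn until the next type's E/h falls below the running intake rate.
Rate on top 1: 0.5338. F: 0.975 > 0.5338 → include.
Rate on top 2: 0.7562. A: 0.647 < 0.7562 → exclude; stop.
Optimal diet: E, F — 2 of 5 types.

2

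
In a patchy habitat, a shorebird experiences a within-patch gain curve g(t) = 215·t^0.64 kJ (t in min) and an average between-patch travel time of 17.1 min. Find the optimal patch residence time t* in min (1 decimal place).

30.4 min

Optimal t* satisfies g'(t*) = g(t*)/(T + t*).
g'(t) = 0.64·215·t^-0.36. Setting 0.64·215·t^-0.36 = 215·t^0.64/(17.1+t) gives 0.64(17.1+t) = t, so 0.36·t = 0.64×17.1.
t* = 0.64×17.1/0.36 = 30.4 min.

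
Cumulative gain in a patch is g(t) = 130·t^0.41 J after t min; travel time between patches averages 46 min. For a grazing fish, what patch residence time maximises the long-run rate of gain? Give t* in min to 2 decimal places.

31.97 min

Maximise g(t)/(T+t): set derivative to zero → g'(t)(T+t) = g(t).
g'(t) = 0.41·130·t^-0.59. Setting 0.41·130·t^-0.59 = 130·t^0.41/(46+t) gives 0.41(46+t) = t, so 0.59·t = 0.41×46.
t* = 0.41×46/0.59 = 31.97 min.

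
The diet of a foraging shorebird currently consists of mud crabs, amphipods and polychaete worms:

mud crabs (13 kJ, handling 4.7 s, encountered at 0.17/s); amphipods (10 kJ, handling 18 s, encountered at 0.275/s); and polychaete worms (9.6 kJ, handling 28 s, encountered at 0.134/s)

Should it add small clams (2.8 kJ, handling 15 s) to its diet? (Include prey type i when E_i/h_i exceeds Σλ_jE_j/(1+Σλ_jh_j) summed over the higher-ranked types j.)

Current rate: (0.17×13 + 0.275×10 + 0.134×9.6)/(1 + 0.17×4.7 + 0.275×18 + 0.134×28) = 0.5948 kJ/s.
small clams: E/h = 2.8/15 = 0.1867 kJ/s.
0.1867 < 0.5948, so adding small clams would lower the average — exclude it.

No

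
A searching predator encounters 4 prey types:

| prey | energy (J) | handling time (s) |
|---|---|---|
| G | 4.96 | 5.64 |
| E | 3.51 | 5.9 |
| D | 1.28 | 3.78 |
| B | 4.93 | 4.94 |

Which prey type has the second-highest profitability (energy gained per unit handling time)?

G

In descending order of E/h:
B: 4.93/4.94 = 0.998 J/s
G: 4.96/5.64 = 0.879 J/s
E: 3.51/5.9 = 0.595 J/s
D: 1.28/3.78 = 0.339 J/s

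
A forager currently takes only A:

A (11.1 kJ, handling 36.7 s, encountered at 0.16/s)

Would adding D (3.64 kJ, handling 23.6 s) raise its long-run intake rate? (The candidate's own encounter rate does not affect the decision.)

On A alone, R = ΣλE/(1+Σλh) = 1.776/6.872 = 0.2584 kJ/s.
Profitability of D: 3.64/23.6 = 0.1542 kJ/s.
0.1542 < 0.2584, so adding D would lower the average — exclude it.

No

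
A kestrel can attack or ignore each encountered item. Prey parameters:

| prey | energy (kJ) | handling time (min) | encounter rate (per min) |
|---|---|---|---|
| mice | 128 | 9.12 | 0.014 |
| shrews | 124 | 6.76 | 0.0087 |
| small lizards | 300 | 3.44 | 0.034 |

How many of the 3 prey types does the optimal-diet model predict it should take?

E/h in descending order: small lizards 87.2, shrews 18.3, mice 14 kJ/min. The optimal diet is the largest prefix of this list for which every included type satisfies E_i/h_i > R on the types above it.
Rate on top 1: 9.132. shrews: 18.3 > 9.132 → include.
Rate on top 2: 9.593. mice: 14 > 9.593 → include.
Optimal diet: small lizards, shrews, mice — 3 of 3 types.

3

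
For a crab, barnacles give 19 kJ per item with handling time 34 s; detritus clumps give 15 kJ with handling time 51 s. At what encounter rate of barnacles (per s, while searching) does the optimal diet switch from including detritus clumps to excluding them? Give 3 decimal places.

0.033 per s

Drop detritus clumps once their profitability E₂/h₂ falls below the rate achievable on barnacles alone: E₂/h₂ = λE₁/(1 + λh₁).
Solve for λ: λE₁h₂ = E₂(1 + λh₁) → λ(E₁h₂ − E₂h₁) = E₂ → λ = E₂/(E₁h₂ − E₂h₁).
λ = 15/(19×51 − 15×34) = 15/459 = 0.03268 per s.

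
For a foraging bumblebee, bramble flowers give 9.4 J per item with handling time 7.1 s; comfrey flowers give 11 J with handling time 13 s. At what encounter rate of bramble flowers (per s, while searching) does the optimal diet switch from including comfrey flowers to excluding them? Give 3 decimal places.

0.249 per s

At the threshold, the rate on bramble flowers alone equals the profitability of comfrey flowers: λ·9.4/(1 + λ·7.1) = 11/13 = 0.8462.
Rearranging, λ(9.4 − 0.8462×7.1) = 0.8462, so λ = 0.8462/3.392 = 0.2494 per s.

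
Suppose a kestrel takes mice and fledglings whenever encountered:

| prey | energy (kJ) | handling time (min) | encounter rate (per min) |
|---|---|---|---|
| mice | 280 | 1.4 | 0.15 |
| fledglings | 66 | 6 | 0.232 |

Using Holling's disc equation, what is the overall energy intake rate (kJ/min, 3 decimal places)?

R = (0.15×280 + 0.232×66) / (1 + 0.15×1.4 + 0.232×6) = 57.31/2.602 = 22.03 kJ/min.

22.026 kJ/min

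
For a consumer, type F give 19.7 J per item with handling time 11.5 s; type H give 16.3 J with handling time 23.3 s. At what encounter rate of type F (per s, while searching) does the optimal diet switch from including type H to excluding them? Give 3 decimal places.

Drop type H once their profitability E₂/h₂ falls below the rate achievable on type F alone: E₂/h₂ = λE₁/(1 + λh₁).
Solve for λ: λE₁h₂ = E₂(1 + λh₁) → λ(E₁h₂ − E₂h₁) = E₂ → λ = E₂/(E₁h₂ − E₂h₁).
λ = 16.3/(19.7×23.3 − 16.3×11.5) = 16.3/271.6 = 0.06002 per s.

0.060 per s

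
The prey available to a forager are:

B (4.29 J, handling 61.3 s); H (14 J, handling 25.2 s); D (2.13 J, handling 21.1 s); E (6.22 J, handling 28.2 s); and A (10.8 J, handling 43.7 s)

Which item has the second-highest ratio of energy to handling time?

In descending order of E/h:
H: 14/25.2 = 0.556 J/s
A: 10.8/43.7 = 0.247 J/s
E: 6.22/28.2 = 0.221 J/s
D: 2.13/21.1 = 0.101 J/s
B: 4.29/61.3 = 0.07 J/s

A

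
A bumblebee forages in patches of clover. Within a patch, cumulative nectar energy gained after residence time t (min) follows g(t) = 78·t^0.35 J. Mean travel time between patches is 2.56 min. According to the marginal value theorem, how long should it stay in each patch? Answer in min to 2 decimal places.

Optimal t* satisfies g'(t*) = g(t*)/(T + t*).
g'(t) = 0.35·78·t^-0.65. Setting 0.35·78·t^-0.65 = 78·t^0.35/(2.56+t) gives 0.35(2.56+t) = t, so 0.65·t = 0.35×2.56.
t* = 0.35×2.56/0.65 = 1.378 min.

1.38 min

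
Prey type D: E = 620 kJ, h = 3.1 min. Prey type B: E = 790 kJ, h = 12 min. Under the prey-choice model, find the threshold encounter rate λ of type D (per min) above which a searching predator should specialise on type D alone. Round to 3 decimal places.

Drop type B once their profitability E₂/h₂ falls below the rate achievable on type D alone: E₂/h₂ = λE₁/(1 + λh₁).
Solve for λ: λE₁h₂ = E₂(1 + λh₁) → λ(E₁h₂ − E₂h₁) = E₂ → λ = E₂/(E₁h₂ − E₂h₁).
λ = 790/(620×12 − 790×3.1) = 790/4991 = 0.1583 per min.

0.158 per min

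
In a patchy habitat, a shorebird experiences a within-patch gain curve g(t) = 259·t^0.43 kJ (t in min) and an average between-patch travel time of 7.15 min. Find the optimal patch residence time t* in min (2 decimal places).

Maximise g(t)/(T+t): set derivative to zero → g'(t)(T+t) = g(t).
g'(t) = 0.43·259·t^-0.57. Setting 0.43·259·t^-0.57 = 259·t^0.43/(7.15+t) gives 0.43(7.15+t) = t, so 0.57·t = 0.43×7.15.
t* = 0.43×7.15/0.57 = 5.394 min.

5.39 min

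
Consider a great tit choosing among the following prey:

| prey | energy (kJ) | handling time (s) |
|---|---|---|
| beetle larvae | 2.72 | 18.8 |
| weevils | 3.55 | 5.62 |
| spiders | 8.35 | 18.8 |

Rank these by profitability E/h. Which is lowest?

beetle larvae

In descending order of E/h:
weevils: 3.55/5.62 = 0.632 kJ/s
spiders: 8.35/18.8 = 0.444 kJ/s
beetle larvae: 2.72/18.8 = 0.145 kJ/s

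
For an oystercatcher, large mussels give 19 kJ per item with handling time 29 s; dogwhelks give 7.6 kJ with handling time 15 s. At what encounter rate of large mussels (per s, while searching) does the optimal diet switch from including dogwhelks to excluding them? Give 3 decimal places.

0.118 per s

At the threshold, the rate on large mussels alone equals the profitability of dogwhelks: λ·19/(1 + λ·29) = 7.6/15 = 0.5067.
Rearranging, λ(19 − 0.5067×29) = 0.5067, so λ = 0.5067/4.307 = 0.1176 per s.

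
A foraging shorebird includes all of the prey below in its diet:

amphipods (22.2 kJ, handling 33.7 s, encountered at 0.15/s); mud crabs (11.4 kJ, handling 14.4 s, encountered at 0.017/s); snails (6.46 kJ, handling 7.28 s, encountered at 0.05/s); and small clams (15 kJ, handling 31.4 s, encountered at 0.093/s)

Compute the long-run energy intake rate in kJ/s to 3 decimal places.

R = (0.15×22.2 + 0.017×11.4 + 0.05×6.46 + 0.093×15) / (1 + 0.15×33.7 + 0.017×14.4 + 0.05×7.28 + 0.093×31.4) = 5.242/9.584 = 0.5469 kJ/s.

0.547 kJ/s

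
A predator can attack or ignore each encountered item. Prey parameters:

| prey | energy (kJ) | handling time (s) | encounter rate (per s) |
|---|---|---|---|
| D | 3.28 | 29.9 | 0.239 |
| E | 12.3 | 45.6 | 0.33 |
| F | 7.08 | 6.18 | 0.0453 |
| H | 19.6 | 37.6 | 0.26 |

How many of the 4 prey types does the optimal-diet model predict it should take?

Profitabilities (E/h, kJ/s): F 1.15, H 0.521, E 0.27, D 0.11. Add prey in this order while the next type's profitability exceeds the intake rate on those already taken.
Rate on top 1: 0.2506. H: 0.521 > 0.2506 → include.
Rate on top 2: 0.4899. E: 0.27 < 0.4899 → exclude; stop.
Optimal diet: F, H — 2 of 4 types.

2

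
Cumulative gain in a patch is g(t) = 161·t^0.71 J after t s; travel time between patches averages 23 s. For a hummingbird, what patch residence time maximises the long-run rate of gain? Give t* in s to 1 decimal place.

Maximise g(t)/(T+t): set derivative to zero → g'(t)(T+t) = g(t).
g'(t) = 0.71·161·t^-0.29. Setting 0.71·161·t^-0.29 = 161·t^0.71/(23+t) gives 0.71(23+t) = t, so 0.29·t = 0.71×23.
t* = 0.71×23/0.29 = 56.31 s.

56.3 s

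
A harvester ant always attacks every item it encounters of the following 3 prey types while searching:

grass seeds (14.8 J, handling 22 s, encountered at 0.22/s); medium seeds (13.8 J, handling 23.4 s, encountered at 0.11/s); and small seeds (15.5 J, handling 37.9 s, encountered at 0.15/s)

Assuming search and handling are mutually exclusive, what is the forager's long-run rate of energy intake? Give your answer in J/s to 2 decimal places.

0.50 J/s

R = (0.22×14.8 + 0.11×13.8 + 0.15×15.5) / (1 + 0.22×22 + 0.11×23.4 + 0.15×37.9) = 7.099/14.1 = 0.5035 J/s.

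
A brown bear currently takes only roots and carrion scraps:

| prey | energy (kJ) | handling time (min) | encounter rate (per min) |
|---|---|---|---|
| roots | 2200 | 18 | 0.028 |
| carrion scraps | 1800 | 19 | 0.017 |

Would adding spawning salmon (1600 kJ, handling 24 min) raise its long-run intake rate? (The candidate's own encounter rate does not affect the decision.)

Yes

Intake rate on the current diet: R = (0.028×2200 + 0.017×1800) / (1 + 0.028×18 + 0.017×19) = 92.2/1.827 = 50.47 kJ/min.
spawning salmon: E/h = 1600/24 = 66.67 kJ/min.
Since 66.67 > R, including spawning salmon increases the long-run rate.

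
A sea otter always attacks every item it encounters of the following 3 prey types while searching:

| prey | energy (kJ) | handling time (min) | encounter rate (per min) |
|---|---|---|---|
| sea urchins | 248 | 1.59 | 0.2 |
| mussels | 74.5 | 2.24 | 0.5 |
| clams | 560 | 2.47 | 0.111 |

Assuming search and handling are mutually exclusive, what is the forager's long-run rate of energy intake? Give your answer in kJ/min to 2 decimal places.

R = (0.2×248 + 0.5×74.5 + 0.111×560) / (1 + 0.2×1.59 + 0.5×2.24 + 0.111×2.47) = 149/2.712 = 54.94 kJ/min.

54.94 kJ/min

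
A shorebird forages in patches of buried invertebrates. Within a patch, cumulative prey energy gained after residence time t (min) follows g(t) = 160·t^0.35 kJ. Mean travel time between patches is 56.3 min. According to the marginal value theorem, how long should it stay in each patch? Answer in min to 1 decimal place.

Maximise g(t)/(T+t): set derivative to zero → g'(t)(T+t) = g(t).
g'(t) = 0.35·160·t^-0.65. Setting 0.35·160·t^-0.65 = 160·t^0.35/(56.3+t) gives 0.35(56.3+t) = t, so 0.65·t = 0.35×56.3.
t* = 0.35×56.3/0.65 = 30.32 min.

30.3 min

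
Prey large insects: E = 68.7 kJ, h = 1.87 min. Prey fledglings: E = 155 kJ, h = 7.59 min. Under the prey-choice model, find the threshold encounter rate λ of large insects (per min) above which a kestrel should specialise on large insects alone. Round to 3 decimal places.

0.669 per min

Drop fledglings once their profitability E₂/h₂ falls below the rate achievable on large insects alone: E₂/h₂ = λE₁/(1 + λh₁).
Solve for λ: λE₁h₂ = E₂(1 + λh₁) → λ(E₁h₂ − E₂h₁) = E₂ → λ = E₂/(E₁h₂ − E₂h₁).
λ = 155/(68.7×7.59 − 155×1.87) = 155/231.6 = 0.6693 per min.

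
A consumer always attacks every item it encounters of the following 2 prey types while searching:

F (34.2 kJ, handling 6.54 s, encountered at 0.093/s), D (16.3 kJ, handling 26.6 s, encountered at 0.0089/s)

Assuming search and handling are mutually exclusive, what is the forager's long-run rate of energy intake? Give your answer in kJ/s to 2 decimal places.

Energy encountered per unit search time: 0.093×34.2 + 0.0089×16.3 = 3.326 kJ/s.
Handling time per unit search time: 0.093×6.54 + 0.0089×26.6 = 0.845.
Rate = 3.326/(1 + 0.845) = 1.803 kJ/s.

1.80 kJ/s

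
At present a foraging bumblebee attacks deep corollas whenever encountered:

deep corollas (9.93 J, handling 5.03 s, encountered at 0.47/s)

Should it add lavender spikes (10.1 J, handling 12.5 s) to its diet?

No

Intake rate on the current diet: R = (0.47×9.93) / (1 + 0.47×5.03) = 4.667/3.364 = 1.387 J/s.
Profitability of lavender spikes: 10.1/12.5 = 0.808 J/s.
0.808 < 1.387, so adding lavender spikes would lower the average — exclude it.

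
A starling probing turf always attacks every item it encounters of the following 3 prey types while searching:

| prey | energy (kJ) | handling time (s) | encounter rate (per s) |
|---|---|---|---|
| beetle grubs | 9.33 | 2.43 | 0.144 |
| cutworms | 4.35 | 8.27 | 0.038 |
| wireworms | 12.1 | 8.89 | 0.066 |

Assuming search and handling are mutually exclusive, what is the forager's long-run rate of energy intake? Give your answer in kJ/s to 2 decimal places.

R = (0.144×9.33 + 0.038×4.35 + 0.066×12.1) / (1 + 0.144×2.43 + 0.038×8.27 + 0.066×8.89) = 2.307/2.251 = 1.025 kJ/s.

1.03 kJ/s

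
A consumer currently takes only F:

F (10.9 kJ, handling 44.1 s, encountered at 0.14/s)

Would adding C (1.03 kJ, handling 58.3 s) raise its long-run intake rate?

No

On F alone, R = ΣλE/(1+Σλh) = 1.526/7.174 = 0.2127 kJ/s.
C: E/h = 1.03/58.3 = 0.01767 kJ/s.
Since 0.01767 < R, time spent handling C is better spent searching.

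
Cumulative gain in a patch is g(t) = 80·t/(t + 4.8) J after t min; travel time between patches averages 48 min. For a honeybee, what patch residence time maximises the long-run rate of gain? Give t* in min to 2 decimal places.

By the marginal value theorem, leave when the instantaneous gain rate g'(t) equals the habitat-wide average g(t)/(T + t).
g'(t) = 80·4.8/(t + 4.8)². Setting 80·4.8/(t+4.8)² = 80t/[(t+4.8)(48+t)] gives 4.8(48+t) = t(t+4.8), so t² = 4.8×48 = 230.4.
t* = √230.4 = 15.18 min.

15.18 min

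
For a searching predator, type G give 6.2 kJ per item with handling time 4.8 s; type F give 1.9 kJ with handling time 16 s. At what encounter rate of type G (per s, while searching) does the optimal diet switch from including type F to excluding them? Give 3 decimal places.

Drop type F once their profitability E₂/h₂ falls below the rate achievable on type G alone: E₂/h₂ = λE₁/(1 + λh₁).
Solve for λ: λE₁h₂ = E₂(1 + λh₁) → λ(E₁h₂ − E₂h₁) = E₂ → λ = E₂/(E₁h₂ − E₂h₁).
λ = 1.9/(6.2×16 − 1.9×4.8) = 1.9/90.08 = 0.02109 per s.

0.021 per s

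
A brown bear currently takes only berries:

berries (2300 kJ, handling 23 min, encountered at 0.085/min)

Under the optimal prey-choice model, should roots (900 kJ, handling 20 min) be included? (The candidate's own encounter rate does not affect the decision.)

No

Intake rate on the current diet: R = (0.085×2300) / (1 + 0.085×23) = 195.5/2.955 = 66.16 kJ/min.
Profitability of roots: 900/20 = 45 kJ/min.
45 < 66.16, so adding roots would lower the average — exclude it.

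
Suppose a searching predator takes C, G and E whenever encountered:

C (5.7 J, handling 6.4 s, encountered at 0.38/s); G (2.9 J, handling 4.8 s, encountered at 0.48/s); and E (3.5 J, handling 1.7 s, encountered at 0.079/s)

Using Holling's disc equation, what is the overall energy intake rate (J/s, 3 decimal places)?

R = (0.38×5.7 + 0.48×2.9 + 0.079×3.5) / (1 + 0.38×6.4 + 0.48×4.8 + 0.079×1.7) = 3.834/5.87 = 0.6532 J/s.

0.653 J/s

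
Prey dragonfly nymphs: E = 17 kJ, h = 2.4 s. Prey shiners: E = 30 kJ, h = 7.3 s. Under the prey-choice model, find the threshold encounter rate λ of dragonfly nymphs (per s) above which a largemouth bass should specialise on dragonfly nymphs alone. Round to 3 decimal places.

At the threshold, the rate on dragonfly nymphs alone equals the profitability of shiners: λ·17/(1 + λ·2.4) = 30/7.3 = 4.11.
Rearranging, λ(17 − 4.11×2.4) = 4.11, so λ = 4.11/7.137 = 0.5758 per s.

0.576 per s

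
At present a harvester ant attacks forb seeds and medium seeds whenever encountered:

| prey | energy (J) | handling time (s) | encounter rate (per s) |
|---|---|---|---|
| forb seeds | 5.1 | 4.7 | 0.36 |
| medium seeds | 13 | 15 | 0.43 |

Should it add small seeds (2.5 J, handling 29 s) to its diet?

No

On forb seeds and medium seeds alone, R = ΣλE/(1+Σλh) = 7.426/9.142 = 0.8123 J/s.
small seeds: E/h = 2.5/29 = 0.08621 J/s.
Since 0.08621 < R, time spent handling small seeds is better spent searching.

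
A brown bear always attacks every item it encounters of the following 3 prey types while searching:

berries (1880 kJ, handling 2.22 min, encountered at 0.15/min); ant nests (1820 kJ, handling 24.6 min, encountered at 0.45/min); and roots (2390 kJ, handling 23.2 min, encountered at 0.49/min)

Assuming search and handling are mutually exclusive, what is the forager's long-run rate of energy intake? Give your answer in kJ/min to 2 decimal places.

Energy encountered per unit search time: 0.15×1880 + 0.45×1820 + 0.49×2390 = 2272 kJ/min.
Handling time per unit search time: 0.15×2.22 + 0.45×24.6 + 0.49×23.2 = 22.77.
Rate = 2272/(1 + 22.77) = 95.58 kJ/min.

95.58 kJ/min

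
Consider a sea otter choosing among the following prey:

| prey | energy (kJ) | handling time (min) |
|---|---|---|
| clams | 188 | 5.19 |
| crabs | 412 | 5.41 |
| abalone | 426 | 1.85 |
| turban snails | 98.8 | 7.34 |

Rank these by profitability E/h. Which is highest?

abalone

In descending order of E/h:
abalone: 426/1.85 = 230 kJ/min
crabs: 412/5.41 = 76.2 kJ/min
clams: 188/5.19 = 36.2 kJ/min
turban snails: 98.8/7.34 = 13.5 kJ/min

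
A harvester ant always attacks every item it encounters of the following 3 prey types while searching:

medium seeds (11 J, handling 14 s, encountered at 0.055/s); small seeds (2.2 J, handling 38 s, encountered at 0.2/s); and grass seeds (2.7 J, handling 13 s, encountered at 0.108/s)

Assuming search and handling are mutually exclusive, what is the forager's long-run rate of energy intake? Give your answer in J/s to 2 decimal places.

0.12 J/s

R = Σλ_iE_i / (1 + Σλ_ih_i)
Numerator: 0.055×11 + 0.2×2.2 + 0.108×2.7 = 1.337
Denominator: 1 + 0.055×14 + 0.2×38 + 0.108×13 = 10.77
R = 1.337/10.77 = 0.1241 J/s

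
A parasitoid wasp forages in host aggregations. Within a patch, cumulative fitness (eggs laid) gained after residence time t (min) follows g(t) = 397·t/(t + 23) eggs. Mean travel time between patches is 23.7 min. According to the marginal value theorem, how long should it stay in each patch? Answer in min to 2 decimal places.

23.35 min

Maximise g(t)/(T+t): set derivative to zero → g'(t)(T+t) = g(t).
g'(t) = 397·23/(t + 23)². Setting 397·23/(t+23)² = 397t/[(t+23)(23.7+t)] gives 23(23.7+t) = t(t+23), so t² = 23×23.7 = 545.1.
t* = √545.1 = 23.35 min.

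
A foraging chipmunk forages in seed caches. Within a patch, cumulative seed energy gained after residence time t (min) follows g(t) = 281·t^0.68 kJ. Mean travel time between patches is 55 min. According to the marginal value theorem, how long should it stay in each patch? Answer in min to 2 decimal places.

116.88 min

Maximise g(t)/(T+t): set derivative to zero → g'(t)(T+t) = g(t).
g'(t) = 0.68·281·t^-0.32. Setting 0.68·281·t^-0.32 = 281·t^0.68/(55+t) gives 0.68(55+t) = t, so 0.32·t = 0.68×55.
t* = 0.68×55/0.32 = 116.9 min.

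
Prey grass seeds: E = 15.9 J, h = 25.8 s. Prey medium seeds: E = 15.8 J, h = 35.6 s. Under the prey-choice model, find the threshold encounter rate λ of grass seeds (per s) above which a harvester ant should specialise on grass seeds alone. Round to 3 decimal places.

0.100 per s

Drop medium seeds once their profitability E₂/h₂ falls below the rate achievable on grass seeds alone: E₂/h₂ = λE₁/(1 + λh₁).
Solve for λ: λE₁h₂ = E₂(1 + λh₁) → λ(E₁h₂ − E₂h₁) = E₂ → λ = E₂/(E₁h₂ − E₂h₁).
λ = 15.8/(15.9×35.6 − 15.8×25.8) = 15.8/158.4 = 0.09975 per s.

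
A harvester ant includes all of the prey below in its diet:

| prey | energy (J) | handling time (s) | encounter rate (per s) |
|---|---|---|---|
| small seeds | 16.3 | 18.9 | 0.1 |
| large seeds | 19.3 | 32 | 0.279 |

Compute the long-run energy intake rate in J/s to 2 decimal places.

Energy encountered per unit search time: 0.1×16.3 + 0.279×19.3 = 7.015 J/s.
Handling time per unit search time: 0.1×18.9 + 0.279×32 = 10.82.
Rate = 7.015/(1 + 10.82) = 0.5936 J/s.

0.59 J/s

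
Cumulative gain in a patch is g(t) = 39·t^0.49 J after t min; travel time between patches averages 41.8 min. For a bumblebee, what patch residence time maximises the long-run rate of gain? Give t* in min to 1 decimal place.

40.2 min

Maximise g(t)/(T+t): set derivative to zero → g'(t)(T+t) = g(t).
g'(t) = 0.49·39·t^-0.51. Setting 0.49·39·t^-0.51 = 39·t^0.49/(41.8+t) gives 0.49(41.8+t) = t, so 0.51·t = 0.49×41.8.
t* = 0.49×41.8/0.51 = 40.16 min.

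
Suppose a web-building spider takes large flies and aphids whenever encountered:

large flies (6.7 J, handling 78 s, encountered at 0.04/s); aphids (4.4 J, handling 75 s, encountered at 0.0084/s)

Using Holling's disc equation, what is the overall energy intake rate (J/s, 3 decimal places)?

0.064 J/s

R = (0.04×6.7 + 0.0084×4.4) / (1 + 0.04×78 + 0.0084×75) = 0.305/4.75 = 0.0642 J/s.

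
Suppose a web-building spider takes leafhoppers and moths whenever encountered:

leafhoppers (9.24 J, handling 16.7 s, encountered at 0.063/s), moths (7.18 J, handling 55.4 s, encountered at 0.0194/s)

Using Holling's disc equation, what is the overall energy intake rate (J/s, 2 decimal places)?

0.23 J/s

R = (0.063×9.24 + 0.0194×7.18) / (1 + 0.063×16.7 + 0.0194×55.4) = 0.7214/3.127 = 0.2307 J/s.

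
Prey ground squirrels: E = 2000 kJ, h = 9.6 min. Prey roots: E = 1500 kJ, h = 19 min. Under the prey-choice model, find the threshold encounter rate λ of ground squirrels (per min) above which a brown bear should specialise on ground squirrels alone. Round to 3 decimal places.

0.064 per min

Drop roots once their profitability E₂/h₂ falls below the rate achievable on ground squirrels alone: E₂/h₂ = λE₁/(1 + λh₁).
Solve for λ: λE₁h₂ = E₂(1 + λh₁) → λ(E₁h₂ − E₂h₁) = E₂ → λ = E₂/(E₁h₂ − E₂h₁).
λ = 1500/(2000×19 − 1500×9.6) = 1500/2.36e+04 = 0.06356 per min.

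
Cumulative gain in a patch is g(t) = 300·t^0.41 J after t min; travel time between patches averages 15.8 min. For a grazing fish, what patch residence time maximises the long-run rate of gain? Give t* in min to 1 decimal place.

By the marginal value theorem, leave when the instantaneous gain rate g'(t) equals the habitat-wide average g(t)/(T + t).
g'(t) = 0.41·300·t^-0.59. Setting 0.41·300·t^-0.59 = 300·t^0.41/(15.8+t) gives 0.41(15.8+t) = t, so 0.59·t = 0.41×15.8.
t* = 0.41×15.8/0.59 = 10.98 min.

11.0 min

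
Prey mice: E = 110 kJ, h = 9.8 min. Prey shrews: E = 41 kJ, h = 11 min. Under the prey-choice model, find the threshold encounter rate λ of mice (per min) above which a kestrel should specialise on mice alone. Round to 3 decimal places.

Drop shrews once their profitability E₂/h₂ falls below the rate achievable on mice alone: E₂/h₂ = λE₁/(1 + λh₁).
Solve for λ: λE₁h₂ = E₂(1 + λh₁) → λ(E₁h₂ − E₂h₁) = E₂ → λ = E₂/(E₁h₂ − E₂h₁).
λ = 41/(110×11 − 41×9.8) = 41/808.2 = 0.05073 per min.

0.051 per min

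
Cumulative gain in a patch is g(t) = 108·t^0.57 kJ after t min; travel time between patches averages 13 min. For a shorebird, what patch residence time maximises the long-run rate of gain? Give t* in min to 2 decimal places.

17.23 min

Optimal t* satisfies g'(t*) = g(t*)/(T + t*).
g'(t) = 0.57·108·t^-0.43. Setting 0.57·108·t^-0.43 = 108·t^0.57/(13+t) gives 0.57(13+t) = t, so 0.43·t = 0.57×13.
t* = 0.57×13/0.43 = 17.23 min.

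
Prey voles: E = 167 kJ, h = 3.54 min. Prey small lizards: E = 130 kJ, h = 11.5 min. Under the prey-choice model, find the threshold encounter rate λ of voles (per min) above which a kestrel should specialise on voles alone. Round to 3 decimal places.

At the threshold, the rate on voles alone equals the profitability of small lizards: λ·167/(1 + λ·3.54) = 130/11.5 = 11.3.
Rearranging, λ(167 − 11.3×3.54) = 11.3, so λ = 11.3/127 = 0.08902 per min.

0.089 per min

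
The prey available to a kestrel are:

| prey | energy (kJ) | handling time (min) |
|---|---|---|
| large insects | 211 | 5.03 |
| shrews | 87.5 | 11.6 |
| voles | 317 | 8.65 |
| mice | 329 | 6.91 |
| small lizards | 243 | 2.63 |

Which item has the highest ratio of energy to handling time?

small lizards

In descending order of E/h:
small lizards: 243/2.63 = 92.4 kJ/min
mice: 329/6.91 = 47.6 kJ/min
large insects: 211/5.03 = 41.9 kJ/min
voles: 317/8.65 = 36.6 kJ/min
shrews: 87.5/11.6 = 7.54 kJ/min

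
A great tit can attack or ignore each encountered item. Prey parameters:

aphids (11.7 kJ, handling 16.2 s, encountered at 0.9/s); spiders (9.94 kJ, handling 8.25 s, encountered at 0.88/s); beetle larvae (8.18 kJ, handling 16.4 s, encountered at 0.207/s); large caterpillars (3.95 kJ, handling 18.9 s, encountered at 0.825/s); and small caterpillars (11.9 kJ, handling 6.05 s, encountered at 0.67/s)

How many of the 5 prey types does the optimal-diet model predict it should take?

1

Rank by E/h (kJ/s): small caterpillars 1.97, spiders 1.2, aphids 0.722, beetle larvae 0.499, large caterpillars 0.209. Include each in turn until the next type's E/h falls below the running intake rate.
Rate on top 1: 1.578. spiders: 1.2 < 1.578 → exclude; stop.
Optimal diet: small caterpillars — 1 of 5 types.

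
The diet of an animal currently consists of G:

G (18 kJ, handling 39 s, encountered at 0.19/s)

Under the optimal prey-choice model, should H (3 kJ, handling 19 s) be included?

On G alone, R = ΣλE/(1+Σλh) = 3.42/8.41 = 0.4067 kJ/s.
H: E/h = 3/19 = 0.1579 kJ/s.
Since 0.1579 < R, time spent handling H is better spent searching.

No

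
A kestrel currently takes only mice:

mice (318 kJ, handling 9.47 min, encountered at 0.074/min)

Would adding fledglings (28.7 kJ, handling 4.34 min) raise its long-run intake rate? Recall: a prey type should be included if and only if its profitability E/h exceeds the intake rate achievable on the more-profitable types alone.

No

On mice alone, R = ΣλE/(1+Σλh) = 23.53/1.701 = 13.84 kJ/min.
fledglings: E/h = 28.7/4.34 = 6.613 kJ/min.
6.613 < 13.84, so adding fledglings would lower the average — exclude it.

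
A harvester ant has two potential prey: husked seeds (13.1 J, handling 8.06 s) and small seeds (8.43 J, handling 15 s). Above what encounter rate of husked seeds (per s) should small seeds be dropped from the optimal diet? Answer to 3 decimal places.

At the threshold, the rate on husked seeds alone equals the profitability of small seeds: λ·13.1/(1 + λ·8.06) = 8.43/15 = 0.562.
Rearranging, λ(13.1 − 0.562×8.06) = 0.562, so λ = 0.562/8.57 = 0.06558 per s.

0.066 per s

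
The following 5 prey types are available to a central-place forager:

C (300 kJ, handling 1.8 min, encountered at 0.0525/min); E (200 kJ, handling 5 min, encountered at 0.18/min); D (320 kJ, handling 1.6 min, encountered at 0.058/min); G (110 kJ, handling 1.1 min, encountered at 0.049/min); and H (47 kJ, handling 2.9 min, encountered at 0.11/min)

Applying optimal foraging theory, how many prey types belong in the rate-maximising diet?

4

Rank by E/h (kJ/min): D 200, C 167, G 100, E 40, H 16.2. Include each in turn until the next type's E/h falls below the running intake rate.
Rate on top 1: 16.98. C: 167 > 16.98 → include.
Rate on top 2: 28.9. G: 100 > 28.9 → include.
Rate on top 3: 31.99. E: 40 > 31.99 → include.
Rate on top 4: 35.35. H: 16.2 < 35.35 → exclude; stop.
Optimal diet: D, C, G, E — 4 of 5 types.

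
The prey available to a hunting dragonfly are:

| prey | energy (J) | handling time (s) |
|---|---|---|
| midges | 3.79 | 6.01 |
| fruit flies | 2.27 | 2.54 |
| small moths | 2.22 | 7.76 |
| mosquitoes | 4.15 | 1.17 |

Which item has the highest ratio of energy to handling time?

mosquitoes

In descending order of E/h:
mosquitoes: 4.15/1.17 = 3.55 J/s
fruit flies: 2.27/2.54 = 0.894 J/s
midges: 3.79/6.01 = 0.631 J/s
small moths: 2.22/7.76 = 0.286 J/s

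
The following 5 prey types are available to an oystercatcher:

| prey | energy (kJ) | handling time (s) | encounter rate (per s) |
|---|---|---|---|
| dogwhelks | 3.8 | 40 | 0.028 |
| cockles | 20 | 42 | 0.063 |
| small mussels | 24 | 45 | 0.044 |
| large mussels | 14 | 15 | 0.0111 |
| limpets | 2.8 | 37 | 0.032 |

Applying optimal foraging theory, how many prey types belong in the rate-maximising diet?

3

Rank by E/h (kJ/s): large mussels 0.933, small mussels 0.533, cockles 0.476, dogwhelks 0.095, limpets 0.0757. Include each in turn until the next type's E/h falls below the running intake rate.
Rate on top 1: 0.1332. small mussels: 0.533 > 0.1332 → include.
Rate on top 2: 0.385. cockles: 0.476 > 0.385 → include.
Rate on top 3: 0.4267. dogwhelks: 0.095 < 0.4267 → exclude; stop.
Optimal diet: large mussels, small mussels, cockles — 3 of 5 types.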